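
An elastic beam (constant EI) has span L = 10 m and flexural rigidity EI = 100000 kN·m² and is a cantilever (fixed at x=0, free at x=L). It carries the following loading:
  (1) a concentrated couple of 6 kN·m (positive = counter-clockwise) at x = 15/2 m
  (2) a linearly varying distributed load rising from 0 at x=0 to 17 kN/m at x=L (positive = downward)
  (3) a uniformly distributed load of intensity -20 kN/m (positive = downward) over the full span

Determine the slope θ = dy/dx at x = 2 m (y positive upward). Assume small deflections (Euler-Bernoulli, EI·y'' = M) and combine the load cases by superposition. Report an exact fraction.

Load 1 — applied couple M₀=6 kN·m at a=15/2 m (b=L-a=5/2):
  θ_1 = M₀x/EI  [x≤a] = 6·2/100000 = 3/25000 rad
Load 2 — triangular load w₀=17 kN/m (0→w₀ over full span):
  θ_2 = (w₀Lx²/4-w₀L²x/3-w₀x⁴/(24L))/EI = (17·10·2²/4-17·10²·2/3-17·2⁴/(24·10))/100000 = -14467/1500000 rad
Load 3 — uniform load w=-20 kN/m over full span:
  θ_3 = -wx(x²-3Lx+3L²)/(6EI) = -(-20)·2·(2²-3·10·2+3·10²)/(6·100000) = 61/3750 rad
Superposition: θ = Σ θ_i = 3371/500000 rad ≈ 0.006742 rad

θ(2) = 3371/500000 rad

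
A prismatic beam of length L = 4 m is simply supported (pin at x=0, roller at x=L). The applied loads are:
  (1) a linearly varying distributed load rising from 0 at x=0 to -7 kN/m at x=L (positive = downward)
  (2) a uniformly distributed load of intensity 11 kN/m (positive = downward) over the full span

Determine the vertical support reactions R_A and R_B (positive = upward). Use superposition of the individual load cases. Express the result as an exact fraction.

Load 1 — triangular load w₀=-7 kN/m (0→w₀ over full span):
  R_A = w₀L/6 = (-7)·4/6 = -14/3 kN
  R_B = w₀L/3 = (-7)·4/3 = -28/3 kN
Load 2 — uniform load w=11 kN/m over full span:
  R_A = wL/2 = 11·4/2 = 22 kN
  R_B = wL/2 = 11·4/2 = 22 kN
Superposition: R_A = 52/3 kN, R_B = 38/3 kN

R_A = 52/3 kN, R_B = 38/3 kN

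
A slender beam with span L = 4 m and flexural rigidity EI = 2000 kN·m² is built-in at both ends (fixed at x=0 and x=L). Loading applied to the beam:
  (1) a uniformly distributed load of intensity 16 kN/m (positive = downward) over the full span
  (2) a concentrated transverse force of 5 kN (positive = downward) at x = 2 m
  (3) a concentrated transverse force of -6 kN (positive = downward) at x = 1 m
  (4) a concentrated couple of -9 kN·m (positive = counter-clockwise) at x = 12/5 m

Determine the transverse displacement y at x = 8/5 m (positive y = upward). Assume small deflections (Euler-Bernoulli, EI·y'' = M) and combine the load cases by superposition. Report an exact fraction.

y(8/5) = -82211/18750000 m

Load 1 — uniform load w=16 kN/m over full span:
  y_1 = -wx²(L-x)²/(24EI) = -16·(8/5)²·(4-(8/5))²/(24·2000) = -384/78125 m
Load 2 — point force P=5 kN at a=2 m (b=L-a=2):
  y_2 = -Pb²x²(3aL-(3a+b)x)/(6L³EI)  [x≤a] = -5·2²·(8/5)²·(3·2·4-(3·2+2)·(8/5))/(6·4³·2000) = -7/9375 m
Load 3 — point force P=-6 kN at a=1 m (b=L-a=3):
  y_3 = -Pa²(L-x)²(3bL-(3b+a)(L-x))/(6L³EI)  [x>a] = -(-6)·1²·(4-(8/5))²·(3·3·4-(3·3+1)·(4-(8/5)))/(6·4³·2000) = 27/50000 m
Load 4 — applied couple M₀=-9 kN·m at a=12/5 m (b=L-a=8/5):
  y_4 = (R_Ax³/6 - M_Ax²/2)/EI  [x≤a] with R_A=-81/25, M_A=-72/25 = ((-81/25)·(8/5)³/6 - (-72/25)·(8/5)²/2)/2000 = 288/390625 m
Superposition: y = Σ y_i = -82211/18750000 m ≈ -0.004385 m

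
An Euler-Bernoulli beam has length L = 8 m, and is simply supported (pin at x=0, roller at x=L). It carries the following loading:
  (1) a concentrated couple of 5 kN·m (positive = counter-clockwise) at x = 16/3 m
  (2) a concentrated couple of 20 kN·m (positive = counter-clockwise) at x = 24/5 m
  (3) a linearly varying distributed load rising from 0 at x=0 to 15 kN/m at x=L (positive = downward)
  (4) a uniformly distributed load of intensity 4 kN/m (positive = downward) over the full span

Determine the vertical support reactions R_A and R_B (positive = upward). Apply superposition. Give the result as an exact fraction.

R_A = 313/8 kN, R_B = 423/8 kN

Load 1 — applied couple M₀=5 kN·m at a=16/3 m (b=L-a=8/3):
  R_A = M₀/L = 5/8 kN
  R_B = -M₀/L = -5/8 kN
Load 2 — applied couple M₀=20 kN·m at a=24/5 m (b=L-a=16/5):
  R_A = M₀/L = 20/8 = 5/2 kN
  R_B = -M₀/L = -20/8 = -5/2 kN
Load 3 — triangular load w₀=15 kN/m (0→w₀ over full span):
  R_A = w₀L/6 = 15·8/6 = 20 kN
  R_B = w₀L/3 = 15·8/3 = 40 kN
Load 4 — uniform load w=4 kN/m over full span:
  R_A = wL/2 = 4·8/2 = 16 kN
  R_B = wL/2 = 4·8/2 = 16 kN
Superposition: R_A = 313/8 kN, R_B = 423/8 kN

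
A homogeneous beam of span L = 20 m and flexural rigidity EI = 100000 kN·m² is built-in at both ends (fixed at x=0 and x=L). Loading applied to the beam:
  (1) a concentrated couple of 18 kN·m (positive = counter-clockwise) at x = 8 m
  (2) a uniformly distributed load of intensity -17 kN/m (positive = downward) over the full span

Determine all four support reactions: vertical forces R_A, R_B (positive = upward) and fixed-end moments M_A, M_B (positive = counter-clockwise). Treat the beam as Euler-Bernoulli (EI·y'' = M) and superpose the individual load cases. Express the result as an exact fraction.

R_A = -21088/125 kN, M_A = -42338/75 kN·m, R_B = -21412/125 kN, M_B = 42932/75 kN·m

Load 1 — applied couple M₀=18 kN·m at a=8 m (b=L-a=12):
  R_A = 6M₀ab/L³ = 6·18·8·12/20³ = 162/125 kN
  M_A = M₀b(2a-b)/L² = 18·12·(2·8-12)/20² = 54/25 kN·m
  R_B = -6M₀ab/L³ = -6·18·8·12/20³ = -162/125 kN
  M_B = M₀a(2b-a)/L² = 18·8·(2·12-8)/20² = 144/25 kN·m
Load 2 — uniform load w=-17 kN/m over full span:
  R_A = wL/2 = (-17)·20/2 = -170 kN
  M_A = wL²/12 = (-17)·20²/12 = -1700/3 kN·m
  R_B = wL/2 = (-17)·20/2 = -170 kN
  M_B = -wL²/12 = -(-17)·20²/12 = 1700/3 kN·m
Superposition: R_A = -21088/125 kN, M_A = -42338/75 kN·m, R_B = -21412/125 kN, M_B = 42932/75 kN·m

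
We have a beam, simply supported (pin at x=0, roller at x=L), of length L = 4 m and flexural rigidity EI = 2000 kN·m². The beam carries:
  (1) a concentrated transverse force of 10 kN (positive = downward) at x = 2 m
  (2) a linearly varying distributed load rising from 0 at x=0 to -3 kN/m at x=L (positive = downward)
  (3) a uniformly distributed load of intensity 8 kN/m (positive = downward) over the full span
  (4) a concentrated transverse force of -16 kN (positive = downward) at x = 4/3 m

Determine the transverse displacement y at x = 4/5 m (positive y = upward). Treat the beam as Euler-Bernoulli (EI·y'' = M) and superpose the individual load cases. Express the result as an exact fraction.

y(4/5) = -1401901/316406250 m

Load 1 — point force P=10 kN at a=2 m (b=L-a=2):
  y_1 = -Pbx(L²-b²-x²)/(6LEI)  [x≤a] = -10·2·(4/5)·(4²-2²-(4/5)²)/(6·4·2000) = -71/18750 m
Load 2 — triangular load w₀=-3 kN/m (0→w₀ over full span):
  y_2 = -w₀x(7L⁴-10L²x²+3x⁴)/(360LEI) = -(-3)·(4/5)·(7·4⁴-10·4²·(4/5)²+3·(4/5)⁴)/(360·4·2000) = 2752/1953125 m
Load 3 — uniform load w=8 kN/m over full span:
  y_3 = -wx(L³-2Lx²+x³)/(24EI) = -8·(4/5)·(4³-2·4·(4/5)²+(4/5)³)/(24·2000) = -1856/234375 m
Load 4 — point force P=-16 kN at a=4/3 m (b=L-a=8/3):
  y_4 = -Pbx(L²-b²-x²)/(6LEI)  [x≤a] = -(-16)·(8/3)·(4/5)·(4²-(8/3)²-(4/5)²)/(6·4·2000) = 7424/1265625 m
Superposition: y = Σ y_i = -1401901/316406250 m ≈ -0.004431 m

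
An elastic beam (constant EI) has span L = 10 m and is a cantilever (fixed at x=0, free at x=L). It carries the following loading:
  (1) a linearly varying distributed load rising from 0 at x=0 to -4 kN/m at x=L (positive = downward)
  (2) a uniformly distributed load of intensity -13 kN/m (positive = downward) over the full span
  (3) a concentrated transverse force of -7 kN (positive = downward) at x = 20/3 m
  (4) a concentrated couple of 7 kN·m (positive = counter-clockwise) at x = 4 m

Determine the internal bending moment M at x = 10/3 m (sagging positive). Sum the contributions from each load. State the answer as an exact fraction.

Load 1 — triangular load w₀=-4 kN/m (0→w₀ over full span):
  M_1 = w₀Lx/2 - w₀L²/3 - w₀x³/(6L) = (-4)·10·(10/3)/2 - (-4)·10²/3 - (-4)·(10/3)³/(6·10) = 5600/81 kN·m
Load 2 — uniform load w=-13 kN/m over full span:
  M_2 = -w(L-x)²/2 = -(-13)·(10-(10/3))²/2 = 2600/9 kN·m
Load 3 — point force P=-7 kN at a=20/3 m (b=L-a=10/3):
  M_3 = -P(a-x)  [x≤a] = -(-7)·((20/3)-(10/3)) = 70/3 kN·m
Load 4 — applied couple M₀=7 kN·m at a=4 m (b=L-a=6):
  M_4 = M₀  [x≤a] = 7 = 7 kN·m
Superposition: M = Σ M_i = 31457/81 kN·m ≈ 388.358025 kN·m

M(10/3) = 31457/81 kN·m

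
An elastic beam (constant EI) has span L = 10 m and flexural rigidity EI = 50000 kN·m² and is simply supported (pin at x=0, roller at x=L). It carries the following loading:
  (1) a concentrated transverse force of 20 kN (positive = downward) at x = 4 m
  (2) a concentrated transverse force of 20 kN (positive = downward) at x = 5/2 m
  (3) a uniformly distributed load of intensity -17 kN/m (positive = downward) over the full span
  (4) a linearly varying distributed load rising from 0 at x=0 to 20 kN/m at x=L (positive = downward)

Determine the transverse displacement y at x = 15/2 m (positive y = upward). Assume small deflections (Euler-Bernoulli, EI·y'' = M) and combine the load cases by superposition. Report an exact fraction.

Load 1 — point force P=20 kN at a=4 m (b=L-a=6):
  y_1 = -Pa(L-x)(2Lx-a²-x²)/(6LEI)  [x>a] = -20·4·(10-(15/2))·(2·10·(15/2)-4²-(15/2)²)/(6·10·50000) = -311/60000 m
Load 2 — point force P=20 kN at a=5/2 m (b=L-a=15/2):
  y_2 = -Pa(L-x)(2Lx-a²-x²)/(6LEI)  [x>a] = -20·(5/2)·(10-(15/2))·(2·10·(15/2)-(5/2)²-(15/2)²)/(6·10·50000) = -7/1920 m
Load 3 — uniform load w=-17 kN/m over full span:
  y_3 = -wx(L³-2Lx²+x³)/(24EI) = -(-17)·(15/2)·(10³-2·10·(15/2)²+(15/2)³)/(24·50000) = 323/10240 m
Load 4 — triangular load w₀=20 kN/m (0→w₀ over full span):
  y_4 = -w₀x(7L⁴-10L²x²+3x⁴)/(360LEI) = -20·(15/2)·(7·10⁴-10·10²·(15/2)²+3·(15/2)⁴)/(360·10·50000) = -119/6144 m
Superposition: y = Σ y_i = 2141/640000 m ≈ 0.003345 m

y(15/2) = 2141/640000 m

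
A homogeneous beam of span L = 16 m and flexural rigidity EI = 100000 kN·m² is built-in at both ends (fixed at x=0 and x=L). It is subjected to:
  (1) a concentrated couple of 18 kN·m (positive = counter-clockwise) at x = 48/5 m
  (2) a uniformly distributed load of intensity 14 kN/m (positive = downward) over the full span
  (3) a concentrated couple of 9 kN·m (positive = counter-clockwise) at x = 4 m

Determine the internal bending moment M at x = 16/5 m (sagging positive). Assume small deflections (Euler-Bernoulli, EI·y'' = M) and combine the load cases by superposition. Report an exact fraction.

Load 1 — applied couple M₀=18 kN·m at a=48/5 m (b=L-a=32/5):
  M_1 = R_Ax - M_A  [x≤a] with R_A=81/50, M_A=144/25 = (81/50)·(16/5) - (144/25) = -72/125 kN·m
Load 2 — uniform load w=14 kN/m over full span:
  M_2 = wLx/2 - wL²/12 - wx²/2 = 14·16·(16/5)/2 - 14·16²/12 - 14·(16/5)²/2 = -896/75 kN·m
Load 3 — applied couple M₀=9 kN·m at a=4 m (b=L-a=12):
  M_3 = R_Ax - M_A  [x≤a] with R_A=81/128, M_A=-27/16 = (81/128)·(16/5) - (-27/16) = 297/80 kN·m
Superposition: M = Σ M_i = -52861/6000 kN·m ≈ -8.810167 kN·m

M(16/5) = -52861/6000 kN·m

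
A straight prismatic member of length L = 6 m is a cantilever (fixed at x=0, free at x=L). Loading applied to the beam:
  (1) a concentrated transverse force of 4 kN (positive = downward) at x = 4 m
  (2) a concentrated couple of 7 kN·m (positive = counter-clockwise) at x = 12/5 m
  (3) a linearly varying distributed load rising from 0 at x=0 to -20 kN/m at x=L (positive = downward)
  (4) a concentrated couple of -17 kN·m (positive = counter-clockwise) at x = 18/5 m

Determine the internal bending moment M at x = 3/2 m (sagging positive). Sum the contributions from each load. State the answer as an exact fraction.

M(3/2) = 1055/8 kN·m

Load 1 — point force P=4 kN at a=4 m (b=L-a=2):
  M_1 = -P(a-x)  [x≤a] = -4·(4-(3/2)) = -10 kN·m
Load 2 — applied couple M₀=7 kN·m at a=12/5 m (b=L-a=18/5):
  M_2 = M₀  [x≤a] = 7 = 7 kN·m
Load 3 — triangular load w₀=-20 kN/m (0→w₀ over full span):
  M_3 = w₀Lx/2 - w₀L²/3 - w₀x³/(6L) = (-20)·6·(3/2)/2 - (-20)·6²/3 - (-20)·(3/2)³/(6·6) = 1215/8 kN·m
Load 4 — applied couple M₀=-17 kN·m at a=18/5 m (b=L-a=12/5):
  M_4 = M₀  [x≤a] = (-17) = -17 kN·m
Superposition: M = Σ M_i = 1055/8 kN·m ≈ 131.875000 kN·m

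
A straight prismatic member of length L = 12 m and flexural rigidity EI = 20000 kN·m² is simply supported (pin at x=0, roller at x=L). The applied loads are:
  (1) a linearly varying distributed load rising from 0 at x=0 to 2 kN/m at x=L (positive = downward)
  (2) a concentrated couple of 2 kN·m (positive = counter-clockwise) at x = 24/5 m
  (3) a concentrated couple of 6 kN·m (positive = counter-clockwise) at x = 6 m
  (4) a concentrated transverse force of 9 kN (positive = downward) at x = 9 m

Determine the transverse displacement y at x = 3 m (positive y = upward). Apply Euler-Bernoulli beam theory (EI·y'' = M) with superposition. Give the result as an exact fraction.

y(3) = -132291/8000000 m

Load 1 — triangular load w₀=2 kN/m (0→w₀ over full span):
  y_1 = -w₀x(7L⁴-10L²x²+3x⁴)/(360LEI) = -2·3·(7·12⁴-10·12²·3²+3·3⁴)/(360·12·20000) = -2943/320000 m
Load 2 — applied couple M₀=2 kN·m at a=24/5 m (b=L-a=36/5):
  y_2 = (M₀x³/(6L)+C₁x)/EI  [x≤a] with C₁=M₀(3b²-L²)/(6L)=8/25 = (2·3³/(6·12)+(8/25)·3)/20000 = 171/2000000 m
Load 3 — applied couple M₀=6 kN·m at a=6 m (b=L-a=6):
  y_3 = (M₀x³/(6L)+C₁x)/EI  [x≤a] with C₁=M₀(3b²-L²)/(6L)=-3 = (6·3³/(6·12)+(-3)·3)/20000 = -27/80000 m
Load 4 — point force P=9 kN at a=9 m (b=L-a=3):
  y_4 = -Pbx(L²-b²-x²)/(6LEI)  [x≤a] = -9·3·3·(12²-3²-3²)/(6·12·20000) = -567/80000 m
Superposition: y = Σ y_i = -132291/8000000 m ≈ -0.016536 m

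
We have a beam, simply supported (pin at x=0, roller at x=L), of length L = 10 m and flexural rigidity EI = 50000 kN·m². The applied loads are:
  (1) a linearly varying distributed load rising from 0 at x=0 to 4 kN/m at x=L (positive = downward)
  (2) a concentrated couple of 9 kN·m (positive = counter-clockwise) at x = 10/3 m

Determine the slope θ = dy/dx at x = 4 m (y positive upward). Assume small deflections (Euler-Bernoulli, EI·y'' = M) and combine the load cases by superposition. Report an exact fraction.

Load 1 — triangular load w₀=4 kN/m (0→w₀ over full span):
  θ_1 = -w₀(7L⁴-30L²x²+15x⁴)/(360LEI) = -4·(7·10⁴-30·10²·4²+15·4⁴)/(360·10·50000) = -323/562500 rad
Load 2 — applied couple M₀=9 kN·m at a=10/3 m (b=L-a=20/3):
  θ_2 = (M₀x²/(2L)-M₀(x-a)+C₁)/EI  [x>a] with C₁=M₀(3b²-L²)/(6L)=5 = (9·4²/(2·10)-9·(4-(10/3))+5)/50000 = 31/250000 rad
Superposition: θ = Σ θ_i = -1013/2250000 rad ≈ -0.000450 rad

θ(4) = -1013/2250000 rad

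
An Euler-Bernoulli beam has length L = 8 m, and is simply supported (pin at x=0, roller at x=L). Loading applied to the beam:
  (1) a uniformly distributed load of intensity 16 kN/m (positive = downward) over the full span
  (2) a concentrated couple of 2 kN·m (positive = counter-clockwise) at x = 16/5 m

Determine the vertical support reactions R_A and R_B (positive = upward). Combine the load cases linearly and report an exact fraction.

R_A = 257/4 kN, R_B = 255/4 kN

Load 1 — uniform load w=16 kN/m over full span:
  R_A = wL/2 = 16·8/2 = 64 kN
  R_B = wL/2 = 16·8/2 = 64 kN
Load 2 — applied couple M₀=2 kN·m at a=16/5 m (b=L-a=24/5):
  R_A = M₀/L = 2/8 = 1/4 kN
  R_B = -M₀/L = -2/8 = -1/4 kN
Superposition: R_A = 257/4 kN, R_B = 255/4 kN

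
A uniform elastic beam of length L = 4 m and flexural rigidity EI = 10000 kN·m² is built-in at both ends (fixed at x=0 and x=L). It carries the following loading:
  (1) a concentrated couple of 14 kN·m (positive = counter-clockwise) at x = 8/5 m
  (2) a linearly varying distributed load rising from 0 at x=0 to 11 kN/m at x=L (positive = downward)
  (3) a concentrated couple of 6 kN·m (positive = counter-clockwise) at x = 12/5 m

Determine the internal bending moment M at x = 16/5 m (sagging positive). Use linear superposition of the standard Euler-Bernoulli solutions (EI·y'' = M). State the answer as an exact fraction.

M(16/5) = -122/375 kN·m

Load 1 — applied couple M₀=14 kN·m at a=8/5 m (b=L-a=12/5):
  M_1 = R_Ax - M_A - M₀  [x>a] with R_A=126/25, M_A=42/25 = (126/25)·(16/5) - (42/25) - 14 = 56/125 kN·m
Load 2 — triangular load w₀=11 kN/m (0→w₀ over full span):
  M_2 = 3w₀Lx/20 - w₀L²/30 - w₀x³/(6L) = 3·11·4·(16/5)/20 - 11·4²/30 - 11·(16/5)³/(6·4) = 88/375 kN·m
Load 3 — applied couple M₀=6 kN·m at a=12/5 m (b=L-a=8/5):
  M_3 = R_Ax - M_A - M₀  [x>a] with R_A=54/25, M_A=48/25 = (54/25)·(16/5) - (48/25) - 6 = -126/125 kN·m
Superposition: M = Σ M_i = -122/375 kN·m ≈ -0.325333 kN·m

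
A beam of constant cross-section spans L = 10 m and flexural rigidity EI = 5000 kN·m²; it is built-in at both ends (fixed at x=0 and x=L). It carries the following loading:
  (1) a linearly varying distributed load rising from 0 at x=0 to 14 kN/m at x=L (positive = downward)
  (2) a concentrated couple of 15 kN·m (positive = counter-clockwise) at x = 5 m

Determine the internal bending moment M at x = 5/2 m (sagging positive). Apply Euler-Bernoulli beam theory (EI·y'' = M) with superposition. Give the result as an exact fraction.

M(5/2) = 65/16 kN·m

Load 1 — triangular load w₀=14 kN/m (0→w₀ over full span):
  M_1 = 3w₀Lx/20 - w₀L²/30 - w₀x³/(6L) = 3·14·10·(5/2)/20 - 14·10²/30 - 14·(5/2)³/(6·10) = 35/16 kN·m
Load 2 — applied couple M₀=15 kN·m at a=5 m (b=L-a=5):
  M_2 = R_Ax - M_A  [x≤a] with R_A=9/4, M_A=15/4 = (9/4)·(5/2) - (15/4) = 15/8 kN·m
Superposition: M = Σ M_i = 65/16 kN·m ≈ 4.062500 kN·m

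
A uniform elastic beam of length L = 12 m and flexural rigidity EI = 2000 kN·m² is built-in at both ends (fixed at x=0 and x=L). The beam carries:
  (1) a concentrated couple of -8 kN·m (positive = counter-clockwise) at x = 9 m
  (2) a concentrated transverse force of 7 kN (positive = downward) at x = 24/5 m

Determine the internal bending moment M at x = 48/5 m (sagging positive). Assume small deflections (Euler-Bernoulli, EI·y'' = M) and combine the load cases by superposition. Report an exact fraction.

M(48/5) = 1437/1250 kN·m

Load 1 — applied couple M₀=-8 kN·m at a=9 m (b=L-a=3):
  M_1 = R_Ax - M_A - M₀  [x>a] with R_A=-3/4, M_A=-5/2 = (-3/4)·(48/5) - (-5/2) - (-8) = 33/10 kN·m
Load 2 — point force P=7 kN at a=24/5 m (b=L-a=36/5):
  M_2 = Pa²(a+3b)(L-x)/L³ - Pa²b/L²  [x>a] = 7·(24/5)²·((24/5)+3·(36/5))·(12-(48/5))/12³ - 7·(24/5)²·(36/5)/12² = -1344/625 kN·m
Superposition: M = Σ M_i = 1437/1250 kN·m ≈ 1.149600 kN·m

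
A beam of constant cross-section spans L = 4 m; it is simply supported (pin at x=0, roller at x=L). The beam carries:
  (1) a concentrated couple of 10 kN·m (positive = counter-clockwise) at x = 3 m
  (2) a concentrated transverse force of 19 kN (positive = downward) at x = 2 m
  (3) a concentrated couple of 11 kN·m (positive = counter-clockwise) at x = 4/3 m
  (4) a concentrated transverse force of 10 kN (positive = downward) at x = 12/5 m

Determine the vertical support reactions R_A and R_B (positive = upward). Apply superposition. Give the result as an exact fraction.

Load 1 — applied couple M₀=10 kN·m at a=3 m (b=L-a=1):
  R_A = M₀/L = 10/4 = 5/2 kN
  R_B = -M₀/L = -10/4 = -5/2 kN
Load 2 — point force P=19 kN at a=2 m (b=L-a=2):
  R_A = Pb/L = 19·2/4 = 19/2 kN
  R_B = Pa/L = 19·2/4 = 19/2 kN
Load 3 — applied couple M₀=11 kN·m at a=4/3 m (b=L-a=8/3):
  R_A = M₀/L = 11/4 kN
  R_B = -M₀/L = -11/4 kN
Load 4 — point force P=10 kN at a=12/5 m (b=L-a=8/5):
  R_A = Pb/L = 10·(8/5)/4 = 4 kN
  R_B = Pa/L = 10·(12/5)/4 = 6 kN
Superposition: R_A = 75/4 kN, R_B = 41/4 kN

R_A = 75/4 kN, R_B = 41/4 kN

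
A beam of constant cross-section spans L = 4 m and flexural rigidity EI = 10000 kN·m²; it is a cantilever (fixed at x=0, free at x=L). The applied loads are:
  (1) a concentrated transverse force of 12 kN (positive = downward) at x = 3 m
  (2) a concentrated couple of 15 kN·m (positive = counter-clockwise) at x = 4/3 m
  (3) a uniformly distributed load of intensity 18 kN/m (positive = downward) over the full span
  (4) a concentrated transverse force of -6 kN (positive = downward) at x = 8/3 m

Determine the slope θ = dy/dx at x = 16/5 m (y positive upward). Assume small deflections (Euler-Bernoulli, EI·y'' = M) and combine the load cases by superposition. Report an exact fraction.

Load 1 — point force P=12 kN at a=3 m (b=L-a=1):
  θ_1 = -Pa²/(2EI)  [x>a] = -12·3²/(2·10000) = -27/5000 rad
Load 2 — applied couple M₀=15 kN·m at a=4/3 m (b=L-a=8/3):
  θ_2 = M₀a/EI  [x>a] = 15·(4/3)/10000 = 1/500 rad
Load 3 — uniform load w=18 kN/m over full span:
  θ_3 = -wx(x²-3Lx+3L²)/(6EI) = -18·(16/5)·((16/5)²-3·4·(16/5)+3·4²)/(6·10000) = -1488/78125 rad
Load 4 — point force P=-6 kN at a=8/3 m (b=L-a=4/3):
  θ_4 = -Pa²/(2EI)  [x>a] = -(-6)·(8/3)²/(2·10000) = 4/1875 rad
Superposition: θ = Σ θ_i = -38087/1875000 rad ≈ -0.020313 rad

θ(16/5) = -38087/1875000 rad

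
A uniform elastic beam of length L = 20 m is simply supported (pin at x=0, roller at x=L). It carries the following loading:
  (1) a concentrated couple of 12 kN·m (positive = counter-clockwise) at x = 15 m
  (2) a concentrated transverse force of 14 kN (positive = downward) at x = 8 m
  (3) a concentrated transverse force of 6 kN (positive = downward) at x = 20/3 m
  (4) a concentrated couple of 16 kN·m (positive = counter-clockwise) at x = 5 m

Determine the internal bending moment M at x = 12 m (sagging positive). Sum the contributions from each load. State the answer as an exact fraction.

Load 1 — applied couple M₀=12 kN·m at a=15 m (b=L-a=5):
  M_1 = M₀x/L  [x≤a] = 12·12/20 = 36/5 kN·m
Load 2 — point force P=14 kN at a=8 m (b=L-a=12):
  M_2 = Pa(L-x)/L  [x>a] = 14·8·(20-12)/20 = 224/5 kN·m
Load 3 — point force P=6 kN at a=20/3 m (b=L-a=40/3):
  M_3 = Pa(L-x)/L  [x>a] = 6·(20/3)·(20-12)/20 = 16 kN·m
Load 4 — applied couple M₀=16 kN·m at a=5 m (b=L-a=15):
  M_4 = M₀x/L - M₀  [x>a] = 16·12/20 - 16 = -32/5 kN·m
Superposition: M = Σ M_i = 308/5 kN·m ≈ 61.600000 kN·m

M(12) = 308/5 kN·m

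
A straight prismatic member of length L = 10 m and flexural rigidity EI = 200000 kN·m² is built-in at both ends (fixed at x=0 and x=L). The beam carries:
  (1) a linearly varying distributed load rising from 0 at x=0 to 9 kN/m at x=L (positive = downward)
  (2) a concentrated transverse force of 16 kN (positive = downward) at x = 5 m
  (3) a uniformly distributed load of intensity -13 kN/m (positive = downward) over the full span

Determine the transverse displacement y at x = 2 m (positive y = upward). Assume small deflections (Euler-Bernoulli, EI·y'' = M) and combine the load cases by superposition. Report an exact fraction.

Load 1 — triangular load w₀=9 kN/m (0→w₀ over full span):
  y_1 = -w₀x²(L-x)²(x+2L)/(120LEI) = -9·2²·(10-2)²·(2+2·10)/(120·10·200000) = -33/156250 m
Load 2 — point force P=16 kN at a=5 m (b=L-a=5):
  y_2 = -Pb²x²(3aL-(3a+b)x)/(6L³EI)  [x≤a] = -16·5²·2²·(3·5·10-(3·5+5)·2)/(6·10³·200000) = -11/75000 m
Load 3 — uniform load w=-13 kN/m over full span:
  y_3 = -wx²(L-x)²/(24EI) = -(-13)·2²·(10-2)²/(24·200000) = 13/18750 m
Superposition: y = Σ y_i = 629/1875000 m ≈ 0.000335 m

y(2) = 629/1875000 m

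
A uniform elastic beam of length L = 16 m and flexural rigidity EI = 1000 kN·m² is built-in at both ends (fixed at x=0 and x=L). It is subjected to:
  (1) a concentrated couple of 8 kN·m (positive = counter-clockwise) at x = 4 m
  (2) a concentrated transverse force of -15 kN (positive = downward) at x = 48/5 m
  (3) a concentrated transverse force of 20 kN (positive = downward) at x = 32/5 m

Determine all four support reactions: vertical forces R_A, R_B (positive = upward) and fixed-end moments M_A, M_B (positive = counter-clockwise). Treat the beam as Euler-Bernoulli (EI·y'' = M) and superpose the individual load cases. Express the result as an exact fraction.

Load 1 — applied couple M₀=8 kN·m at a=4 m (b=L-a=12):
  R_A = 6M₀ab/L³ = 6·8·4·12/16³ = 9/16 kN
  M_A = M₀b(2a-b)/L² = 8·12·(2·4-12)/16² = -3/2 kN·m
  R_B = -6M₀ab/L³ = -6·8·4·12/16³ = -9/16 kN
  M_B = M₀a(2b-a)/L² = 8·4·(2·12-4)/16² = 5/2 kN·m
Load 2 — point force P=-15 kN at a=48/5 m (b=L-a=32/5):
  R_A = Pb²(3a+b)/L³ = (-15)·(32/5)²·(3·(48/5)+(32/5))/16³ = -132/25 kN
  M_A = Pab²/L² = (-15)·(48/5)·(32/5)²/16² = -576/25 kN·m
  R_B = Pa²(a+3b)/L³ = (-15)·(48/5)²·((48/5)+3·(32/5))/16³ = -243/25 kN
  M_B = -Pa²b/L² = -(-15)·(48/5)²·(32/5)/16² = 864/25 kN·m
Load 3 — point force P=20 kN at a=32/5 m (b=L-a=48/5):
  R_A = Pb²(3a+b)/L³ = 20·(48/5)²·(3·(32/5)+(48/5))/16³ = 324/25 kN
  M_A = Pab²/L² = 20·(32/5)·(48/5)²/16² = 1152/25 kN·m
  R_B = Pa²(a+3b)/L³ = 20·(32/5)²·((32/5)+3·(48/5))/16³ = 176/25 kN
  M_B = -Pa²b/L² = -20·(32/5)²·(48/5)/16² = -768/25 kN·m
Superposition: R_A = 3297/400 kN, M_A = 1077/50 kN·m, R_B = -1297/400 kN, M_B = 317/50 kN·m

R_A = 3297/400 kN, M_A = 1077/50 kN·m, R_B = -1297/400 kN, M_B = 317/50 kN·m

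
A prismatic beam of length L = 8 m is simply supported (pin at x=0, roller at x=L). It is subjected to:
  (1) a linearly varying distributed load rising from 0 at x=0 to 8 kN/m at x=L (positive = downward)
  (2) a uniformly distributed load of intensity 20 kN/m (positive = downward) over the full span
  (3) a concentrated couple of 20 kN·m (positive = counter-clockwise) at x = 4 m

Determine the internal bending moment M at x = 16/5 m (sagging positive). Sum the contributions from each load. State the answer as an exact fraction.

M(16/5) = 23784/125 kN·m

Load 1 — triangular load w₀=8 kN/m (0→w₀ over full span):
  M_1 = w₀Lx/6 - w₀x³/(6L) = 8·8·(16/5)/6 - 8·(16/5)³/(6·8) = 3584/125 kN·m
Load 2 — uniform load w=20 kN/m over full span:
  M_2 = wx(L-x)/2 = 20·(16/5)·(8-(16/5))/2 = 768/5 kN·m
Load 3 — applied couple M₀=20 kN·m at a=4 m (b=L-a=4):
  M_3 = M₀x/L  [x≤a] = 20·(16/5)/8 = 8 kN·m
Superposition: M = Σ M_i = 23784/125 kN·m ≈ 190.272000 kN·m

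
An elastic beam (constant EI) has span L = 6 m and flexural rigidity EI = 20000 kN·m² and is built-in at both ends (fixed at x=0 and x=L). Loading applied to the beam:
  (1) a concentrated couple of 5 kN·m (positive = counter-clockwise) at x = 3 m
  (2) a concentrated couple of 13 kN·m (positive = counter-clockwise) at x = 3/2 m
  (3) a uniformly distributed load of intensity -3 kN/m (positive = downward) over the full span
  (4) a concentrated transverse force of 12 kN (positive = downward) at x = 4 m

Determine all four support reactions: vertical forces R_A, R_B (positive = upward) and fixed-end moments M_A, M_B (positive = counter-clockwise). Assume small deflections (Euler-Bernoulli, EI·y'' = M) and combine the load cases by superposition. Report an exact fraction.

R_A = -317/144 kN, M_A = -233/48 kN·m, R_B = -547/144 kN, M_B = 175/48 kN·m

Load 1 — applied couple M₀=5 kN·m at a=3 m (b=L-a=3):
  R_A = 6M₀ab/L³ = 6·5·3·3/6³ = 5/4 kN
  M_A = M₀b(2a-b)/L² = 5·3·(2·3-3)/6² = 5/4 kN·m
  R_B = -6M₀ab/L³ = -6·5·3·3/6³ = -5/4 kN
  M_B = M₀a(2b-a)/L² = 5·3·(2·3-3)/6² = 5/4 kN·m
Load 2 — applied couple M₀=13 kN·m at a=3/2 m (b=L-a=9/2):
  R_A = 6M₀ab/L³ = 6·13·(3/2)·(9/2)/6³ = 39/16 kN
  M_A = M₀b(2a-b)/L² = 13·(9/2)·(2·(3/2)-(9/2))/6² = -39/16 kN·m
  R_B = -6M₀ab/L³ = -6·13·(3/2)·(9/2)/6³ = -39/16 kN
  M_B = M₀a(2b-a)/L² = 13·(3/2)·(2·(9/2)-(3/2))/6² = 65/16 kN·m
Load 3 — uniform load w=-3 kN/m over full span:
  R_A = wL/2 = (-3)·6/2 = -9 kN
  M_A = wL²/12 = (-3)·6²/12 = -9 kN·m
  R_B = wL/2 = (-3)·6/2 = -9 kN
  M_B = -wL²/12 = -(-3)·6²/12 = 9 kN·m
Load 4 — point force P=12 kN at a=4 m (b=L-a=2):
  R_A = Pb²(3a+b)/L³ = 12·2²·(3·4+2)/6³ = 28/9 kN
  M_A = Pab²/L² = 12·4·2²/6² = 16/3 kN·m
  R_B = Pa²(a+3b)/L³ = 12·4²·(4+3·2)/6³ = 80/9 kN
  M_B = -Pa²b/L² = -12·4²·2/6² = -32/3 kN·m
Superposition: R_A = -317/144 kN, M_A = -233/48 kN·m, R_B = -547/144 kN, M_B = 175/48 kN·m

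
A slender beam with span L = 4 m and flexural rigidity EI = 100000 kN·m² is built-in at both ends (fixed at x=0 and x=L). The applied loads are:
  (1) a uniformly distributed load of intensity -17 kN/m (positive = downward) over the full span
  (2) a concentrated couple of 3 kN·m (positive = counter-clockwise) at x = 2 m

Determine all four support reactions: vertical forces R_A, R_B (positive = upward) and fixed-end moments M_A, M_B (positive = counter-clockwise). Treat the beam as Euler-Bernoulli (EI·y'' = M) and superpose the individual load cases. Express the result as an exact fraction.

Load 1 — uniform load w=-17 kN/m over full span:
  R_A = wL/2 = (-17)·4/2 = -34 kN
  M_A = wL²/12 = (-17)·4²/12 = -68/3 kN·m
  R_B = wL/2 = (-17)·4/2 = -34 kN
  M_B = -wL²/12 = -(-17)·4²/12 = 68/3 kN·m
Load 2 — applied couple M₀=3 kN·m at a=2 m (b=L-a=2):
  R_A = 6M₀ab/L³ = 6·3·2·2/4³ = 9/8 kN
  M_A = M₀b(2a-b)/L² = 3·2·(2·2-2)/4² = 3/4 kN·m
  R_B = -6M₀ab/L³ = -6·3·2·2/4³ = -9/8 kN
  M_B = M₀a(2b-a)/L² = 3·2·(2·2-2)/4² = 3/4 kN·m
Superposition: R_A = -263/8 kN, M_A = -263/12 kN·m, R_B = -281/8 kN, M_B = 281/12 kN·m

R_A = -263/8 kN, M_A = -263/12 kN·m, R_B = -281/8 kN, M_B = 281/12 kN·m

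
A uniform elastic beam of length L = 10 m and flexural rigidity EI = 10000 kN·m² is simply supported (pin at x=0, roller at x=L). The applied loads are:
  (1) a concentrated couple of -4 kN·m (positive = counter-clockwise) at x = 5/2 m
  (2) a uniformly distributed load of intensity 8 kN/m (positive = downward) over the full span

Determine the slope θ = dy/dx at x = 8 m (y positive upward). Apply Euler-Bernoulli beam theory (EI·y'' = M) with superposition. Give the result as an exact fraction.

Load 1 — applied couple M₀=-4 kN·m at a=5/2 m (b=L-a=15/2):
  θ_1 = (M₀x²/(2L)-M₀(x-a)+C₁)/EI  [x>a] with C₁=M₀(3b²-L²)/(6L)=-55/12 = ((-4)·8²/(2·10)-(-4)·(8-(5/2))+(-55/12))/10000 = 277/600000 rad
Load 2 — uniform load w=8 kN/m over full span:
  θ_2 = -w(L³-6Lx²+4x³)/(24EI) = -8·(10³-6·10·8²+4·8³)/(24·10000) = 33/1250 rad
Superposition: θ = Σ θ_i = 16117/600000 rad ≈ 0.026862 rad

θ(8) = 16117/600000 rad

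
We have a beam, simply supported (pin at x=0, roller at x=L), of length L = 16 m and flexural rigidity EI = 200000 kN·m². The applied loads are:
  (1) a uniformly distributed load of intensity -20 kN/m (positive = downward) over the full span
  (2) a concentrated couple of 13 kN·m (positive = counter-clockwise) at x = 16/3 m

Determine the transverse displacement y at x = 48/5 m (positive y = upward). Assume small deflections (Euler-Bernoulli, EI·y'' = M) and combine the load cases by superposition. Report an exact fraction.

y(48/5) = 287672/3515625 m

Load 1 — uniform load w=-20 kN/m over full span:
  y_1 = -wx(L³-2Lx²+x³)/(24EI) = -(-20)·(48/5)·(16³-2·16·(48/5)²+(48/5)³)/(24·200000) = 31744/390625 m
Load 2 — applied couple M₀=13 kN·m at a=16/3 m (b=L-a=32/3):
  y_2 = (M₀x³/(6L)-M₀(x-a)²/2+C₁x)/EI  [x>a] with C₁=M₀(3b²-L²)/(6L)=104/9 = (13·(48/5)³/(6·16)-13·((48/5)-(16/3))²/2+(104/9)·(48/5))/200000 = 1976/3515625 m
Superposition: y = Σ y_i = 287672/3515625 m ≈ 0.081827 m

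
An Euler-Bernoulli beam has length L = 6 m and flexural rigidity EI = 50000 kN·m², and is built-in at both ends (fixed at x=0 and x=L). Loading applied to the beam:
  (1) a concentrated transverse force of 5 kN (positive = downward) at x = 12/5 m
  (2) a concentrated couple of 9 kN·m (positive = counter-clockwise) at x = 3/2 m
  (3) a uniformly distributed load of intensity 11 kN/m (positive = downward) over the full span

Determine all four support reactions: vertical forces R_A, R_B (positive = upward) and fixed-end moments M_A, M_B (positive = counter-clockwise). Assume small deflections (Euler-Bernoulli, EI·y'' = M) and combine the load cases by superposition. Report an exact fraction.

Load 1 — point force P=5 kN at a=12/5 m (b=L-a=18/5):
  R_A = Pb²(3a+b)/L³ = 5·(18/5)²·(3·(12/5)+(18/5))/6³ = 81/25 kN
  M_A = Pab²/L² = 5·(12/5)·(18/5)²/6² = 108/25 kN·m
  R_B = Pa²(a+3b)/L³ = 5·(12/5)²·((12/5)+3·(18/5))/6³ = 44/25 kN
  M_B = -Pa²b/L² = -5·(12/5)²·(18/5)/6² = -72/25 kN·m
Load 2 — applied couple M₀=9 kN·m at a=3/2 m (b=L-a=9/2):
  R_A = 6M₀ab/L³ = 6·9·(3/2)·(9/2)/6³ = 27/16 kN
  M_A = M₀b(2a-b)/L² = 9·(9/2)·(2·(3/2)-(9/2))/6² = -27/16 kN·m
  R_B = -6M₀ab/L³ = -6·9·(3/2)·(9/2)/6³ = -27/16 kN
  M_B = M₀a(2b-a)/L² = 9·(3/2)·(2·(9/2)-(3/2))/6² = 45/16 kN·m
Load 3 — uniform load w=11 kN/m over full span:
  R_A = wL/2 = 11·6/2 = 33 kN
  M_A = wL²/12 = 11·6²/12 = 33 kN·m
  R_B = wL/2 = 11·6/2 = 33 kN
  M_B = -wL²/12 = -11·6²/12 = -33 kN·m
Superposition: R_A = 15171/400 kN, M_A = 14253/400 kN·m, R_B = 13229/400 kN, M_B = -13227/400 kN·m

R_A = 15171/400 kN, M_A = 14253/400 kN·m, R_B = 13229/400 kN, M_B = -13227/400 kN·m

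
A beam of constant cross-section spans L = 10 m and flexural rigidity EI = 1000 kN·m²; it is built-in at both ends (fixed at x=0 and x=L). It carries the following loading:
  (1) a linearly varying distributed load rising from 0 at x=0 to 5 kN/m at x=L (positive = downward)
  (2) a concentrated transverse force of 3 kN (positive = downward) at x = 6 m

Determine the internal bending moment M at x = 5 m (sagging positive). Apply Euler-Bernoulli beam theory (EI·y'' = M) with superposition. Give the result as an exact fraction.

M(5) = 769/60 kN·m

Load 1 — triangular load w₀=5 kN/m (0→w₀ over full span):
  M_1 = 3w₀Lx/20 - w₀L²/30 - w₀x³/(6L) = 3·5·10·5/20 - 5·10²/30 - 5·5³/(6·10) = 125/12 kN·m
Load 2 — point force P=3 kN at a=6 m (b=L-a=4):
  M_2 = Pb²(3a+b)x/L³ - Pab²/L²  [x≤a] = 3·4²·(3·6+4)·5/10³ - 3·6·4²/10² = 12/5 kN·m
Superposition: M = Σ M_i = 769/60 kN·m ≈ 12.816667 kN·m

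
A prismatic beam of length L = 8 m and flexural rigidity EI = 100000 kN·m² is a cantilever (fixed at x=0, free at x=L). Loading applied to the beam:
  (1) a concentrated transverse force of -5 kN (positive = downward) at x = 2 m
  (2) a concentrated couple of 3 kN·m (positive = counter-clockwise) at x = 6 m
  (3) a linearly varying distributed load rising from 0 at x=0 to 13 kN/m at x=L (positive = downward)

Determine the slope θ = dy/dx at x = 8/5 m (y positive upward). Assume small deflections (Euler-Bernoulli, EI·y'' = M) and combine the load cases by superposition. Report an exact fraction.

Load 1 — point force P=-5 kN at a=2 m (b=L-a=6):
  θ_1 = -Px(2a-x)/(2EI)  [x≤a] = -(-5)·(8/5)·(2·2-(8/5))/(2·100000) = 3/31250 rad
Load 2 — applied couple M₀=3 kN·m at a=6 m (b=L-a=2):
  θ_2 = M₀x/EI  [x≤a] = 3·(8/5)/100000 = 3/62500 rad
Load 3 — triangular load w₀=13 kN/m (0→w₀ over full span):
  θ_3 = (w₀Lx²/4-w₀L²x/3-w₀x⁴/(24L))/EI = (13·8·(8/5)²/4-13·8²·(8/5)/3-13·(8/5)⁴/(24·8))/100000 = -22126/5859375 rad
Superposition: θ = Σ θ_i = -85129/23437500 rad ≈ -0.003632 rad

θ(8/5) = -85129/23437500 rad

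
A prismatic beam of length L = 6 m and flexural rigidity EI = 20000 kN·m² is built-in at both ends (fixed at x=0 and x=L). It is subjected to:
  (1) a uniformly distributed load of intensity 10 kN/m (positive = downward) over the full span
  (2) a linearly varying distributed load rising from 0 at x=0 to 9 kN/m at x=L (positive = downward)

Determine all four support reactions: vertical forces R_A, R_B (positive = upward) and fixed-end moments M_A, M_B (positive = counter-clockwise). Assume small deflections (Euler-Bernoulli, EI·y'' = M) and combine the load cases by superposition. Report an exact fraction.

R_A = 381/10 kN, M_A = 204/5 kN·m, R_B = 489/10 kN, M_B = -231/5 kN·m

Load 1 — uniform load w=10 kN/m over full span:
  R_A = wL/2 = 10·6/2 = 30 kN
  M_A = wL²/12 = 10·6²/12 = 30 kN·m
  R_B = wL/2 = 10·6/2 = 30 kN
  M_B = -wL²/12 = -10·6²/12 = -30 kN·m
Load 2 — triangular load w₀=9 kN/m (0→w₀ over full span):
  R_A = 3w₀L/20 = 3·9·6/20 = 81/10 kN
  M_A = w₀L²/30 = 9·6²/30 = 54/5 kN·m
  R_B = 7w₀L/20 = 7·9·6/20 = 189/10 kN
  M_B = -w₀L²/20 = -9·6²/20 = -81/5 kN·m
Superposition: R_A = 381/10 kN, M_A = 204/5 kN·m, R_B = 489/10 kN, M_B = -231/5 kN·m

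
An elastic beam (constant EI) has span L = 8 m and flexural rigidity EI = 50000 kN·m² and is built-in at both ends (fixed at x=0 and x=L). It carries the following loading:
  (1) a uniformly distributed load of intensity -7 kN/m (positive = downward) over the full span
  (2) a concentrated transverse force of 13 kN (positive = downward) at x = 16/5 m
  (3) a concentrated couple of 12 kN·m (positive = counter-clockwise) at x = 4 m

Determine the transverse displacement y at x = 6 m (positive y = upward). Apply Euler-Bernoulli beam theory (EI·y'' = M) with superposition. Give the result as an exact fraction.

y(6) = 467/750000 m

Load 1 — uniform load w=-7 kN/m over full span:
  y_1 = -wx²(L-x)²/(24EI) = -(-7)·6²·(8-6)²/(24·50000) = 21/25000 m
Load 2 — point force P=13 kN at a=16/5 m (b=L-a=24/5):
  y_2 = -Pa²(L-x)²(3bL-(3b+a)(L-x))/(6L³EI)  [x>a] = -13·(16/5)²·(8-6)²·(3·(24/5)·8-(3·(24/5)+(16/5))·(8-6))/(6·8³·50000) = -13/46875 m
Load 3 — applied couple M₀=12 kN·m at a=4 m (b=L-a=4):
  y_3 = (R_Ax³/6 - M_Ax²/2 - M₀(x-a)²/2)/EI  [x>a] with R_A=9/4, M_A=3 = ((9/4)·6³/6 - 3·6²/2 - 12·(6-4)²/2)/50000 = 3/50000 m
Superposition: y = Σ y_i = 467/750000 m ≈ 0.000623 m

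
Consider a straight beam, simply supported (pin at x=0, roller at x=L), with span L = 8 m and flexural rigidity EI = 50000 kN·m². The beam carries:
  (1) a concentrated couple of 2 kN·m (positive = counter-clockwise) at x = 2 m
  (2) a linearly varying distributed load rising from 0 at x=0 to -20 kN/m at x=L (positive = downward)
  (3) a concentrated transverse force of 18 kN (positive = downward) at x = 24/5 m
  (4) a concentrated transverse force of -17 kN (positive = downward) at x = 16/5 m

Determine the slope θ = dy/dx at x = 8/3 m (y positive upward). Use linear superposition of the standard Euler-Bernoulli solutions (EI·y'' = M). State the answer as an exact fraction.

θ(8/3) = 1280683/607500000 rad

Load 1 — applied couple M₀=2 kN·m at a=2 m (b=L-a=6):
  θ_1 = (M₀x²/(2L)-M₀(x-a)+C₁)/EI  [x>a] with C₁=M₀(3b²-L²)/(6L)=11/6 = (2·(8/3)²/(2·8)-2·((8/3)-2)+(11/6))/50000 = 1/36000 rad
Load 2 — triangular load w₀=-20 kN/m (0→w₀ over full span):
  θ_2 = -w₀(7L⁴-30L²x²+15x⁴)/(360LEI) = -(-20)·(7·8⁴-30·8²·(8/3)²+15·(8/3)⁴)/(360·8·50000) = 1664/759375 rad
Load 3 — point force P=18 kN at a=24/5 m (b=L-a=16/5):
  θ_3 = -Pb(L²-b²-3x²)/(6LEI)  [x≤a] = -18·(16/5)·(8²-(16/5)²-3·(8/3)²)/(6·8·50000) = -304/390625 rad
Load 4 — point force P=-17 kN at a=16/5 m (b=L-a=24/5):
  θ_4 = -Pb(L²-b²-3x²)/(6LEI)  [x≤a] = -(-17)·(24/5)·(8²-(24/5)²-3·(8/3)²)/(6·8·50000) = 782/1171875 rad
Superposition: θ = Σ θ_i = 1280683/607500000 rad ≈ 0.002108 rad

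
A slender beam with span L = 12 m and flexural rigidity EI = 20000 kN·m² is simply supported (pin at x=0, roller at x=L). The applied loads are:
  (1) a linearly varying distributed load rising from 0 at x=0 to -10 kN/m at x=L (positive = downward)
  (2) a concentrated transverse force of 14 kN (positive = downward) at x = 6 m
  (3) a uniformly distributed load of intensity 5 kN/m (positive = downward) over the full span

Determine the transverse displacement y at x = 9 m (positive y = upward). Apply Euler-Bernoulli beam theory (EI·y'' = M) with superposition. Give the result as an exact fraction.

y(9) = -4869/320000 m

Load 1 — triangular load w₀=-10 kN/m (0→w₀ over full span):
  y_1 = -w₀x(7L⁴-10L²x²+3x⁴)/(360LEI) = -(-10)·9·(7·12⁴-10·12²·9²+3·9⁴)/(360·12·20000) = 3213/64000 m
Load 2 — point force P=14 kN at a=6 m (b=L-a=6):
  y_2 = -Pa(L-x)(2Lx-a²-x²)/(6LEI)  [x>a] = -14·6·(12-9)·(2·12·9-6²-9²)/(6·12·20000) = -693/40000 m
Load 3 — uniform load w=5 kN/m over full span:
  y_3 = -wx(L³-2Lx²+x³)/(24EI) = -5·9·(12³-2·12·9²+9³)/(24·20000) = -1539/32000 m
Superposition: y = Σ y_i = -4869/320000 m ≈ -0.015216 m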